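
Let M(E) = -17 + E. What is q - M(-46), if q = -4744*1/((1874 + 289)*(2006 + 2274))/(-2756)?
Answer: 200923190333/3189256980 ≈ 63.000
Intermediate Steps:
q = 593/3189256980 (q = -4744/(2163*4280)*(-1/2756) = -4744/9257640*(-1/2756) = -4744*1/9257640*(-1/2756) = -593/1157205*(-1/2756) = 593/3189256980 ≈ 1.8594e-7)
q - M(-46) = 593/3189256980 - (-17 - 46) = 593/3189256980 - 1*(-63) = 593/3189256980 + 63 = 200923190333/3189256980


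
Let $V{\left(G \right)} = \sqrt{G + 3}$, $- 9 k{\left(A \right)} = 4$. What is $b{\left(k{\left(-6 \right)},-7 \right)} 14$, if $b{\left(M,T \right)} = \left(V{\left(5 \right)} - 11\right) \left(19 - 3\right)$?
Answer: $-2464 + 448 \sqrt{2} \approx -1830.4$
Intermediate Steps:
$k{\left(A \right)} = - \frac{4}{9}$ ($k{\left(A \right)} = \left(- \frac{1}{9}\right) 4 = - \frac{4}{9}$)
$V{\left(G \right)} = \sqrt{3 + G}$
$b{\left(M,T \right)} = -176 + 32 \sqrt{2}$ ($b{\left(M,T \right)} = \left(\sqrt{3 + 5} - 11\right) \left(19 - 3\right) = \left(\sqrt{8} - 11\right) 16 = \left(2 \sqrt{2} - 11\right) 16 = \left(-11 + 2 \sqrt{2}\right) 16 = -176 + 32 \sqrt{2}$)
$b{\left(k{\left(-6 \right)},-7 \right)} 14 = \left(-176 + 32 \sqrt{2}\right) 14 = -2464 + 448 \sqrt{2}$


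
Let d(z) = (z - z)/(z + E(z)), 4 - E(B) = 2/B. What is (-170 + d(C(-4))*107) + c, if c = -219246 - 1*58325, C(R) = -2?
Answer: -277741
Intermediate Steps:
E(B) = 4 - 2/B
d(z) = 0 (d(z) = (z - z)/(z + (4 - 2/z)) = 0/(4 + z - 2/z) = 0)
c = -277571 (c = -219246 - 58325 = -277571)
(-170 + d(C(-4))*107) + c = (-170 + 0*107) - 277571 = (-170 + 0) - 277571 = -170 - 277571 = -277741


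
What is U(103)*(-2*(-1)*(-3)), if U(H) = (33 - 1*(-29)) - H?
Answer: 246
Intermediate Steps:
U(H) = 62 - H (U(H) = (33 + 29) - H = 62 - H)
U(103)*(-2*(-1)*(-3)) = (62 - 1*103)*(-2*(-1)*(-3)) = (62 - 103)*(2*(-3)) = -41*(-6) = 246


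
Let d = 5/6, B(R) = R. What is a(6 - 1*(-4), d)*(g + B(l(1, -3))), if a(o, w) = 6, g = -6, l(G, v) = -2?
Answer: -48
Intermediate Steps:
d = 5/6 (d = 5*(1/6) = 5/6 ≈ 0.83333)
a(6 - 1*(-4), d)*(g + B(l(1, -3))) = 6*(-6 - 2) = 6*(-8) = -48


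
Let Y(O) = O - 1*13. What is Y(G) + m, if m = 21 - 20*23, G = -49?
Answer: -501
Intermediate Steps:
Y(O) = -13 + O (Y(O) = O - 13 = -13 + O)
m = -439 (m = 21 - 460 = -439)
Y(G) + m = (-13 - 49) - 439 = -62 - 439 = -501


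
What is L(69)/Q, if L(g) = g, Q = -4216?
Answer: -69/4216 ≈ -0.016366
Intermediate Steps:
L(69)/Q = 69/(-4216) = 69*(-1/4216) = -69/4216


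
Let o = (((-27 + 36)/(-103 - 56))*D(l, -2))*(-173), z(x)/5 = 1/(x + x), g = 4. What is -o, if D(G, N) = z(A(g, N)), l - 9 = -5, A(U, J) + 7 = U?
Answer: 865/106 ≈ 8.1604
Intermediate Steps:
A(U, J) = -7 + U
l = 4 (l = 9 - 5 = 4)
z(x) = 5/(2*x) (z(x) = 5/(x + x) = 5/((2*x)) = 5*(1/(2*x)) = 5/(2*x))
D(G, N) = -⅚ (D(G, N) = 5/(2*(-7 + 4)) = (5/2)/(-3) = (5/2)*(-⅓) = -⅚)
o = -865/106 (o = (((-27 + 36)/(-103 - 56))*(-⅚))*(-173) = ((9/(-159))*(-⅚))*(-173) = ((9*(-1/159))*(-⅚))*(-173) = -3/53*(-⅚)*(-173) = (5/106)*(-173) = -865/106 ≈ -8.1604)
-o = -1*(-865/106) = 865/106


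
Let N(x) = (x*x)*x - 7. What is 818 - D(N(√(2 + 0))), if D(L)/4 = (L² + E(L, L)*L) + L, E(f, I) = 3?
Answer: 702 + 80*√2 ≈ 815.14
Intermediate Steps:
N(x) = -7 + x³ (N(x) = x²*x - 7 = x³ - 7 = -7 + x³)
D(L) = 4*L² + 16*L (D(L) = 4*((L² + 3*L) + L) = 4*(L² + 4*L) = 4*L² + 16*L)
818 - D(N(√(2 + 0))) = 818 - 4*(-7 + (√(2 + 0))³)*(4 + (-7 + (√(2 + 0))³)) = 818 - 4*(-7 + (√2)³)*(4 + (-7 + (√2)³)) = 818 - 4*(-7 + 2*√2)*(4 + (-7 + 2*√2)) = 818 - 4*(-7 + 2*√2)*(-3 + 2*√2)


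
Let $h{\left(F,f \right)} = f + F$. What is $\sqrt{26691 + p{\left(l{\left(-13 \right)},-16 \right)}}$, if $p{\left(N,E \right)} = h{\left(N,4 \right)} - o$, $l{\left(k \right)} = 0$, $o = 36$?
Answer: $\sqrt{26659} \approx 163.28$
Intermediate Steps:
$h{\left(F,f \right)} = F + f$
$p{\left(N,E \right)} = -32 + N$ ($p{\left(N,E \right)} = \left(N + 4\right) - 36 = \left(4 + N\right) - 36 = -32 + N$)
$\sqrt{26691 + p{\left(l{\left(-13 \right)},-16 \right)}} = \sqrt{26691 + \left(-32 + 0\right)} = \sqrt{26691 - 32} = \sqrt{26659}$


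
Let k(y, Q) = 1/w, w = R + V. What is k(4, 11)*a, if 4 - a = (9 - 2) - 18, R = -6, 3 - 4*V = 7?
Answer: -15/7 ≈ -2.1429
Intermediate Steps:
V = -1 (V = ¾ - ¼*7 = ¾ - 7/4 = -1)
w = -7 (w = -6 - 1 = -7)
k(y, Q) = -⅐ (k(y, Q) = 1/(-7) = -⅐)
a = 15 (a = 4 - ((9 - 2) - 18) = 4 - (7 - 18) = 4 - 1*(-11) = 4 + 11 = 15)
k(4, 11)*a = -⅐*15 = -15/7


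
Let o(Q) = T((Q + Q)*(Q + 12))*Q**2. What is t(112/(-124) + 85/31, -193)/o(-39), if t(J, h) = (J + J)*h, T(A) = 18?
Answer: -3667/141453 ≈ -0.025924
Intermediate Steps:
o(Q) = 18*Q**2
t(J, h) = 2*J*h (t(J, h) = (2*J)*h = 2*J*h)
t(112/(-124) + 85/31, -193)/o(-39) = (2*(112/(-124) + 85/31)*(-193))/((18*(-39)**2)) = (2*(112*(-1/124) + 85*(1/31))*(-193))/((18*1521)) = (2*(-28/31 + 85/31)*(-193))/27378 = (2*(57/31)*(-193))*(1/27378) = -22002/31*1/27378 = -3667/141453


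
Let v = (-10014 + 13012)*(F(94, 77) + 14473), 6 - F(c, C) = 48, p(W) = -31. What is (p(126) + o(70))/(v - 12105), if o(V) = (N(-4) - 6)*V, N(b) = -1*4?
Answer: -731/43252033 ≈ -1.6901e-5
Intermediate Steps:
F(c, C) = -42 (F(c, C) = 6 - 1*48 = 6 - 48 = -42)
v = 43264138 (v = (-10014 + 13012)*(-42 + 14473) = 2998*14431 = 43264138)
N(b) = -4
o(V) = -10*V (o(V) = (-4 - 6)*V = -10*V)
(p(126) + o(70))/(v - 12105) = (-31 - 10*70)/(43264138 - 12105) = (-31 - 700)/43252033 = -731*1/43252033 = -731/43252033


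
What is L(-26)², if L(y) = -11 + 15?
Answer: 16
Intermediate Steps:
L(y) = 4
L(-26)² = 4² = 16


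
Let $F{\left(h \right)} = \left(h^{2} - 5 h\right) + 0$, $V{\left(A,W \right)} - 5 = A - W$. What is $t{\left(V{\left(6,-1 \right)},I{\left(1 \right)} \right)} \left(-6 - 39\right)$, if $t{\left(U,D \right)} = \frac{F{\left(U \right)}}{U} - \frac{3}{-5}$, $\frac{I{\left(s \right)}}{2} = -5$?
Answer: $-342$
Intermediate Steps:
$I{\left(s \right)} = -10$ ($I{\left(s \right)} = 2 \left(-5\right) = -10$)
$V{\left(A,W \right)} = 5 + A - W$ ($V{\left(A,W \right)} = 5 + \left(A - W\right) = 5 + A - W$)
$F{\left(h \right)} = h^{2} - 5 h$
$t{\left(U,D \right)} = - \frac{22}{5} + U$ ($t{\left(U,D \right)} = \frac{U \left(-5 + U\right)}{U} - \frac{3}{-5} = \left(-5 + U\right) - - \frac{3}{5} = \left(-5 + U\right) + \frac{3}{5} = - \frac{22}{5} + U$)
$t{\left(V{\left(6,-1 \right)},I{\left(1 \right)} \right)} \left(-6 - 39\right) = \left(- \frac{22}{5} + \left(5 + 6 - -1\right)\right) \left(-6 - 39\right) = \left(- \frac{22}{5} + \left(5 + 6 + 1\right)\right) \left(-45\right) = \left(- \frac{22}{5} + 12\right) \left(-45\right) = \frac{38}{5} \left(-45\right) = -342$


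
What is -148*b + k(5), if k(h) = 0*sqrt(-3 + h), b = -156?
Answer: 23088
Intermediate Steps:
k(h) = 0
-148*b + k(5) = -148*(-156) + 0 = 23088 + 0 = 23088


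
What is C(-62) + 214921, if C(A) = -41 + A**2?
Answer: 218724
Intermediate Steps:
C(-62) + 214921 = (-41 + (-62)**2) + 214921 = (-41 + 3844) + 214921 = 3803 + 214921 = 218724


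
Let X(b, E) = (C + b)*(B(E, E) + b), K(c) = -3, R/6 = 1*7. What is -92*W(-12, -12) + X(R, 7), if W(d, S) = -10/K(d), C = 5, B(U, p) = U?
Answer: 5989/3 ≈ 1996.3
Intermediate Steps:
R = 42 (R = 6*(1*7) = 6*7 = 42)
W(d, S) = 10/3 (W(d, S) = -10/(-3) = -10*(-⅓) = 10/3)
X(b, E) = (5 + b)*(E + b)
-92*W(-12, -12) + X(R, 7) = -92*10/3 + (42² + 5*7 + 5*42 + 7*42) = -920/3 + (1764 + 35 + 210 + 294) = -920/3 + 2303 = 5989/3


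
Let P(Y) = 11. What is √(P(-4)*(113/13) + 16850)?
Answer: 3*√318201/13 ≈ 130.18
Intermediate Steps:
√(P(-4)*(113/13) + 16850) = √(11*(113/13) + 16850) = √(1243/13 + 16850) = √(220293/13) = 3*√318201/13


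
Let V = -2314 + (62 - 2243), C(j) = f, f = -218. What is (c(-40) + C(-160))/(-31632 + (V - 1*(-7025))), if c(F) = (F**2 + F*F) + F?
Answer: -1471/14551 ≈ -0.10109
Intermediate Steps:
C(j) = -218
V = -4495 (V = -2314 - 2181 = -4495)
c(F) = F + 2*F**2 (c(F) = (F**2 + F**2) + F = 2*F**2 + F = F + 2*F**2)
(c(-40) + C(-160))/(-31632 + (V - 1*(-7025))) = (-40*(1 + 2*(-40)) - 218)/(-31632 + (-4495 - 1*(-7025))) = (-40*(1 - 80) - 218)/(-31632 + (-4495 + 7025)) = (-40*(-79) - 218)/(-31632 + 2530) = (3160 - 218)/(-29102) = 2942*(-1/29102) = -1471/14551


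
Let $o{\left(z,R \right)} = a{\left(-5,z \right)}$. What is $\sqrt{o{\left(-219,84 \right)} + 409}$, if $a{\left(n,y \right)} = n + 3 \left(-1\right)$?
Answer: $\sqrt{401} \approx 20.025$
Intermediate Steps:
$a{\left(n,y \right)} = -3 + n$ ($a{\left(n,y \right)} = n - 3 = -3 + n$)
$o{\left(z,R \right)} = -8$ ($o{\left(z,R \right)} = -3 - 5 = -8$)
$\sqrt{o{\left(-219,84 \right)} + 409} = \sqrt{-8 + 409} = \sqrt{401}$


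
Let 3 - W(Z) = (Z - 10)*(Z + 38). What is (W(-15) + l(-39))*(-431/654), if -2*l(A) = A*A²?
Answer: -26064725/1308 ≈ -19927.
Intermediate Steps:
l(A) = -A³/2 (l(A) = -A*A²/2 = -A³/2)
W(Z) = 3 - (-10 + Z)*(38 + Z) (W(Z) = 3 - (Z - 10)*(Z + 38) = 3 - (-10 + Z)*(38 + Z))
(W(-15) + l(-39))*(-431/654) = ((383 - 1*(-15)² - 28*(-15)) - ½*(-39)³)*(-431/654) = ((383 - 1*225 + 420) - ½*(-59319))*(-431*1/654) = ((383 - 225 + 420) + 59319/2)*(-431/654) = (578 + 59319/2)*(-431/654) = (60475/2)*(-431/654) = -26064725/1308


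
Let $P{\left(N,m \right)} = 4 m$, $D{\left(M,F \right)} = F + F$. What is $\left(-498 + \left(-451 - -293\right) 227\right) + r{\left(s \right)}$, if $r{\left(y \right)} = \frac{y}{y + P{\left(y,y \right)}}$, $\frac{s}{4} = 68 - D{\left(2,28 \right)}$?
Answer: $- \frac{181819}{5} \approx -36364.0$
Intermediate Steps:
$D{\left(M,F \right)} = 2 F$
$s = 48$ ($s = 4 \left(68 - 2 \cdot 28\right) = 4 \left(68 - 56\right) = 4 \cdot 12 = 48$)
$r{\left(y \right)} = \frac{1}{5}$ ($r{\left(y \right)} = \frac{y}{y + 4 y} = \frac{y}{5 y} = \frac{1}{5 y} y = \frac{1}{5}$)
$\left(-498 + \left(-451 - -293\right) 227\right) + r{\left(s \right)} = \left(-498 + \left(-451 - -293\right) 227\right) + \frac{1}{5} = \left(-498 + \left(-451 + 293\right) 227\right) + \frac{1}{5} = \left(-498 - 35866\right) + \frac{1}{5} = -36364 + \frac{1}{5} = - \frac{181819}{5}$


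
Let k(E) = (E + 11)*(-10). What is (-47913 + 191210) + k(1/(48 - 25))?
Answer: 3293291/23 ≈ 1.4319e+5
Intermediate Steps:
k(E) = -110 - 10*E (k(E) = (11 + E)*(-10) = -110 - 10*E)
(-47913 + 191210) + k(1/(48 - 25)) = (-47913 + 191210) + (-110 - 10/(48 - 25)) = 143297 + (-110 - 10/23) = 143297 - 2540/23 = 3293291/23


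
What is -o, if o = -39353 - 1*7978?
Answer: 47331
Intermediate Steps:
o = -47331 (o = -39353 - 7978 = -47331)
-o = -1*(-47331) = 47331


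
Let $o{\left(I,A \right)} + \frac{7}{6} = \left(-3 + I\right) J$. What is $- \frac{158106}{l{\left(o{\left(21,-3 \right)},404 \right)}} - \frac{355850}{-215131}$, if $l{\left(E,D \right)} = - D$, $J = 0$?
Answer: $\frac{17078632643}{43456462} \approx 393.01$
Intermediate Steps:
$o{\left(I,A \right)} = - \frac{7}{6}$ ($o{\left(I,A \right)} = - \frac{7}{6} + \left(-3 + I\right) 0 = - \frac{7}{6} + 0 = - \frac{7}{6}$)
$- \frac{158106}{l{\left(o{\left(21,-3 \right)},404 \right)}} - \frac{355850}{-215131} = - \frac{158106}{\left(-1\right) 404} - \frac{355850}{-215131} = - \frac{158106}{-404} - - \frac{355850}{215131} = \left(-158106\right) \left(- \frac{1}{404}\right) + \frac{355850}{215131} = \frac{79053}{202} + \frac{355850}{215131} = \frac{17078632643}{43456462}$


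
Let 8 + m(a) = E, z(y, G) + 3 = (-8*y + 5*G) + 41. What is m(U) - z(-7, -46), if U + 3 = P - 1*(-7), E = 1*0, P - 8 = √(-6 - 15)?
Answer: 128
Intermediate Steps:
z(y, G) = 38 - 8*y + 5*G (z(y, G) = -3 + ((-8*y + 5*G) + 41) = -3 + (41 - 8*y + 5*G) = 38 - 8*y + 5*G)
P = 8 + I*√21 (P = 8 + √(-6 - 15) = 8 + √(-21) = 8 + I*√21 ≈ 8.0 + 4.5826*I)
E = 0
U = 12 + I*√21 (U = -3 + ((8 + I*√21) - 1*(-7)) = -3 + ((8 + I*√21) + 7) = -3 + (15 + I*√21) = 12 + I*√21 ≈ 12.0 + 4.5826*I)
m(a) = -8 (m(a) = -8 + 0 = -8)
m(U) - z(-7, -46) = -8 - (38 - 8*(-7) + 5*(-46)) = -8 - (38 + 56 - 230) = -8 - 1*(-136) = -8 + 136 = 128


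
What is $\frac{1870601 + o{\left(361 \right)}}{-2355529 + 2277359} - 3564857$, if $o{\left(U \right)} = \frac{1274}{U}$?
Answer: $- \frac{20119738793665}{5643874} \approx -3.5649 \cdot 10^{6}$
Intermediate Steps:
$\frac{1870601 + o{\left(361 \right)}}{-2355529 + 2277359} - 3564857 = \frac{1870601 + \frac{1274}{361}}{-2355529 + 2277359} - 3564857 = \frac{1870601 + 1274 \cdot \frac{1}{361}}{-78170} - 3564857 = \left(1870601 + \frac{1274}{361}\right) \left(- \frac{1}{78170}\right) - 3564857 = \frac{675288235}{361} \left(- \frac{1}{78170}\right) - 3564857 = - \frac{135057647}{5643874} - 3564857 = - \frac{20119738793665}{5643874}$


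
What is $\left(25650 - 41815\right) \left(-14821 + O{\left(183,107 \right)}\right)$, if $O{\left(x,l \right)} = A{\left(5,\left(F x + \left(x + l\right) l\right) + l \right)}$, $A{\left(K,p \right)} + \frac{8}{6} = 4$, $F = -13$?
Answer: $\frac{718615075}{3} \approx 2.3954 \cdot 10^{8}$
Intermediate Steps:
$A{\left(K,p \right)} = \frac{8}{3}$ ($A{\left(K,p \right)} = - \frac{4}{3} + 4 = \frac{8}{3}$)
$O{\left(x,l \right)} = \frac{8}{3}$
$\left(25650 - 41815\right) \left(-14821 + O{\left(183,107 \right)}\right) = \left(25650 - 41815\right) \left(-14821 + \frac{8}{3}\right) = \left(-16165\right) \left(- \frac{44455}{3}\right) = \frac{718615075}{3}$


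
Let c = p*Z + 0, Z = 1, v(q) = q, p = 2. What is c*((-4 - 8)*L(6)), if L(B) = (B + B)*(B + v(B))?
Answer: -3456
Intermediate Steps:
L(B) = 4*B² (L(B) = (B + B)*(B + B) = (2*B)*(2*B) = 4*B²)
c = 2 (c = 2*1 + 0 = 2 + 0 = 2)
c*((-4 - 8)*L(6)) = 2*((-4 - 8)*(4*6²)) = 2*(-48*36) = 2*(-12*144) = 2*(-1728) = -3456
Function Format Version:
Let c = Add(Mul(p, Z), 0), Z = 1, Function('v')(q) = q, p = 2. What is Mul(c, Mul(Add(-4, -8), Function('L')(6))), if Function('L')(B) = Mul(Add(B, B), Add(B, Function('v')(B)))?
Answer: -3456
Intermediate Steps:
Function('L')(B) = Mul(4, Pow(B, 2)) (Function('L')(B) = Mul(Add(B, B), Add(B, B)) = Mul(Mul(2, B), Mul(2, B)) = Mul(4, Pow(B, 2)))
c = 2 (c = Add(Mul(2, 1), 0) = Add(2, 0) = 2)
Mul(c, Mul(Add(-4, -8), Function('L')(6))) = Mul(2, Mul(Add(-4, -8), Mul(4, Pow(6, 2)))) = Mul(2, Mul(-12, Mul(4, 36))) = Mul(2, Mul(-12, 144)) = Mul(2, -1728) = -3456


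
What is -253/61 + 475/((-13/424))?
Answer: -12288689/793 ≈ -15496.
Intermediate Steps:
-253/61 + 475/((-13/424)) = -253*1/61 + 475/((-13*1/424)) = -253/61 + 475/(-13/424) = -253/61 + 475*(-424/13) = -253/61 - 201400/13 = -12288689/793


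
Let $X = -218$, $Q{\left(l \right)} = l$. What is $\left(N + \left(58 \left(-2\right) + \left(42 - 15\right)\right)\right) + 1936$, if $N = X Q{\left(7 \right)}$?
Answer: $321$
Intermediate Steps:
$N = -1526$ ($N = \left(-218\right) 7 = -1526$)
$\left(N + \left(58 \left(-2\right) + \left(42 - 15\right)\right)\right) + 1936 = \left(-1526 + \left(58 \left(-2\right) + \left(42 - 15\right)\right)\right) + 1936 = \left(-1526 + \left(-116 + \left(42 - 15\right)\right)\right) + 1936 = \left(-1526 + \left(-116 + 27\right)\right) + 1936 = \left(-1526 - 89\right) + 1936 = -1615 + 1936 = 321$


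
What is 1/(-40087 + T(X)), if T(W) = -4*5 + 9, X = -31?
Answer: -1/40098 ≈ -2.4939e-5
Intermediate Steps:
T(W) = -11 (T(W) = -20 + 9 = -11)
1/(-40087 + T(X)) = 1/(-40087 - 11) = 1/(-40098) = -1/40098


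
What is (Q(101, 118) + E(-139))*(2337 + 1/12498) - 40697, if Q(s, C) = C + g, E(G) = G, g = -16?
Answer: -1589320705/12498 ≈ -1.2717e+5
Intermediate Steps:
Q(s, C) = -16 + C (Q(s, C) = C - 16 = -16 + C)
(Q(101, 118) + E(-139))*(2337 + 1/12498) - 40697 = ((-16 + 118) - 139)*(2337 + 1/12498) - 40697 = (102 - 139)*(2337 + 1/12498) - 40697 = -37*29207827/12498 - 40697 = -1080689599/12498 - 40697 = -1589320705/12498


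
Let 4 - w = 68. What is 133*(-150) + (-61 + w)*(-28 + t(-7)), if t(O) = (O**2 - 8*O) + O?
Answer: -28700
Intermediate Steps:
w = -64 (w = 4 - 1*68 = 4 - 68 = -64)
t(O) = O**2 - 7*O
133*(-150) + (-61 + w)*(-28 + t(-7)) = 133*(-150) + (-61 - 64)*(-28 - 7*(-7 - 7)) = -19950 - 125*(-28 - 7*(-14)) = -19950 - 125*(-28 + 98) = -19950 - 125*70 = -19950 - 8750 = -28700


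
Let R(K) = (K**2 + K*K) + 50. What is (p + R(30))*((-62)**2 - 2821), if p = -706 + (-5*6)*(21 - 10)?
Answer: 832722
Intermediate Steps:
R(K) = 50 + 2*K**2 (R(K) = (K**2 + K**2) + 50 = 2*K**2 + 50 = 50 + 2*K**2)
p = -1036 (p = -706 - 30*11 = -706 - 330 = -1036)
(p + R(30))*((-62)**2 - 2821) = (-1036 + (50 + 2*30**2))*((-62)**2 - 2821) = (-1036 + (50 + 2*900))*(3844 - 2821) = (-1036 + (50 + 1800))*1023 = (-1036 + 1850)*1023 = 814*1023 = 832722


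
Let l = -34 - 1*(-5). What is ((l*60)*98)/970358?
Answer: -85260/485179 ≈ -0.17573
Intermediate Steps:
l = -29 (l = -34 + 5 = -29)
((l*60)*98)/970358 = (-29*60*98)/970358 = -1740*98*(1/970358) = -170520*1/970358 = -85260/485179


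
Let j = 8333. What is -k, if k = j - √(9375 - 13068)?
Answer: -8333 + I*√3693 ≈ -8333.0 + 60.77*I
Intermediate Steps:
k = 8333 - I*√3693 (k = 8333 - √(9375 - 13068) = 8333 - √(-3693) = 8333 - I*√3693 ≈ 8333.0 - 60.77*I)
-k = -(8333 - I*√3693) = -8333 + I*√3693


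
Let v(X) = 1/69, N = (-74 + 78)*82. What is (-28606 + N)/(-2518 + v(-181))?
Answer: 1951182/173741 ≈ 11.230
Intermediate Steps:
N = 328 (N = 4*82 = 328)
v(X) = 1/69
(-28606 + N)/(-2518 + v(-181)) = (-28606 + 328)/(-2518 + 1/69) = -28278/(-173741/69) = -28278*(-69/173741) = 1951182/173741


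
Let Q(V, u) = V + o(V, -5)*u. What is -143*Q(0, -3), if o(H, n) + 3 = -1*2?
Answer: -2145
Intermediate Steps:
o(H, n) = -5 (o(H, n) = -3 - 1*2 = -3 - 2 = -5)
Q(V, u) = V - 5*u
-143*Q(0, -3) = -143*(0 - 5*(-3)) = -143*(0 + 15) = -143*15 = -2145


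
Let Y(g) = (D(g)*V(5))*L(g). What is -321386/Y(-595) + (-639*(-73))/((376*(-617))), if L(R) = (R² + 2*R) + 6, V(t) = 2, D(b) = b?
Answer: -9755810115109/48704492116840 ≈ -0.20031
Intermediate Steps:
L(R) = 6 + R² + 2*R
Y(g) = 2*g*(6 + g² + 2*g) (Y(g) = (g*2)*(6 + g² + 2*g) = (2*g)*(6 + g² + 2*g) = 2*g*(6 + g² + 2*g))
-321386/Y(-595) + (-639*(-73))/((376*(-617))) = -321386*(-1/(1190*(6 + (-595)² + 2*(-595)))) + (-639*(-73))/((376*(-617))) = -321386*(-1/(1190*(6 + 354025 - 1190))) + 46647/(-231992) = -321386/(2*(-595)*352841) + 46647*(-1/231992) = -321386/(-419880790) - 46647/231992 = -321386*(-1/419880790) - 46647/231992 = 160693/209940395 - 46647/231992 = -9755810115109/48704492116840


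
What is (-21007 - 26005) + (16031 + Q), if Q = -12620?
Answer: -43601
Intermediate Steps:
(-21007 - 26005) + (16031 + Q) = (-21007 - 26005) + (16031 - 12620) = -47012 + 3411 = -43601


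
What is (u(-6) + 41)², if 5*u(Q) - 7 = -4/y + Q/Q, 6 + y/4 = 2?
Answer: 727609/400 ≈ 1819.0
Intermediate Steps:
y = -16 (y = -24 + 4*2 = -24 + 8 = -16)
u(Q) = 33/20 (u(Q) = 7/5 + (-4/(-16) + Q/Q)/5 = 7/5 + (-4*(-1/16) + 1)/5 = 7/5 + (¼ + 1)/5 = 7/5 + (⅕)*(5/4) = 7/5 + ¼ = 33/20)
(u(-6) + 41)² = (33/20 + 41)² = (853/20)² = 727609/400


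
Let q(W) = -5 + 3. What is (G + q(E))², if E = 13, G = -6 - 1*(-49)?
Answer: 1681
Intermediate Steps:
G = 43 (G = -6 + 49 = 43)
q(W) = -2
(G + q(E))² = (43 - 2)² = 41² = 1681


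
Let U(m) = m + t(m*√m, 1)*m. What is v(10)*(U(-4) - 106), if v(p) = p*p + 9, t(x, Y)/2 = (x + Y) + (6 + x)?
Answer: -18094 + 13952*I ≈ -18094.0 + 13952.0*I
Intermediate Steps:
t(x, Y) = 12 + 2*Y + 4*x (t(x, Y) = 2*((x + Y) + (6 + x)) = 2*((Y + x) + (6 + x)) = 2*(6 + Y + 2*x) = 12 + 2*Y + 4*x)
U(m) = m + m*(14 + 4*m^(3/2)) (U(m) = m + (12 + 2*1 + 4*(m*√m))*m = m + (12 + 2 + 4*m^(3/2))*m = m + (14 + 4*m^(3/2))*m = m + m*(14 + 4*m^(3/2)))
v(p) = 9 + p² (v(p) = p² + 9 = 9 + p²)
v(10)*(U(-4) - 106) = (9 + 10²)*(-4*(15 + 4*(-4)^(3/2)) - 106) = (9 + 100)*(-4*(15 + 4*(-8*I)) - 106) = 109*(-4*(15 - 32*I) - 106) = 109*((-60 + 128*I) - 106) = 109*(-166 + 128*I) = -18094 + 13952*I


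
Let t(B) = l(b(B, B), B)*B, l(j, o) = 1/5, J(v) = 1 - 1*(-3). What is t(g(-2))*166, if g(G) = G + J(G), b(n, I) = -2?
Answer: 332/5 ≈ 66.400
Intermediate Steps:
J(v) = 4 (J(v) = 1 + 3 = 4)
l(j, o) = ⅕
g(G) = 4 + G (g(G) = G + 4 = 4 + G)
t(B) = B/5
t(g(-2))*166 = ((4 - 2)/5)*166 = ((⅕)*2)*166 = (⅖)*166 = 332/5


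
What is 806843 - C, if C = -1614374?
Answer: 2421217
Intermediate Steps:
806843 - C = 806843 - 1*(-1614374) = 806843 + 1614374 = 2421217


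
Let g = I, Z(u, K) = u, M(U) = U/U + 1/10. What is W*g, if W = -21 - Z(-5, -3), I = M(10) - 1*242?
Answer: 19272/5 ≈ 3854.4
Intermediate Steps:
M(U) = 11/10 (M(U) = 1 + 1*(⅒) = 1 + ⅒ = 11/10)
I = -2409/10 (I = 11/10 - 1*242 = 11/10 - 242 = -2409/10 ≈ -240.90)
g = -2409/10 ≈ -240.90
W = -16 (W = -21 - 1*(-5) = -21 + 5 = -16)
W*g = -16*(-2409/10) = 19272/5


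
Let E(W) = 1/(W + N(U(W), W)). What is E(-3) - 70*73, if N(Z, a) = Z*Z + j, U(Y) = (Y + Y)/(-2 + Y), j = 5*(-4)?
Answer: -2754315/539 ≈ -5110.0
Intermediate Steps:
j = -20
U(Y) = 2*Y/(-2 + Y) (U(Y) = (2*Y)/(-2 + Y) = 2*Y/(-2 + Y))
N(Z, a) = -20 + Z² (N(Z, a) = Z*Z - 20 = Z² - 20 = -20 + Z²)
E(W) = 1/(-20 + W + 4*W²/(-2 + W)²) (E(W) = 1/(W + (-20 + (2*W/(-2 + W))²)) = 1/(W + (-20 + 4*W²/(-2 + W)²)) = 1/(-20 + W + 4*W²/(-2 + W)²))
E(-3) - 70*73 = 1/(-20 - 3 + 4*(-3)²/(-2 - 3)²) - 70*73 = 1/(-20 - 3 + 4*9/(-5)²) - 5110 = 1/(-20 - 3 + 4*9*(1/25)) - 5110 = 1/(-20 - 3 + 36/25) - 5110 = 1/(-539/25) - 5110 = -25/539 - 5110 = -2754315/539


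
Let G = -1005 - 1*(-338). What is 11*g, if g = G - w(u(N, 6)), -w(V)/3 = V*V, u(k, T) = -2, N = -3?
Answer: -7205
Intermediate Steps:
w(V) = -3*V² (w(V) = -3*V*V = -3*V²)
G = -667 (G = -1005 + 338 = -667)
g = -655 (g = -667 - (-3)*(-2)² = -667 - (-3)*4 = -667 - 1*(-12) = -667 + 12 = -655)
11*g = 11*(-655) = -7205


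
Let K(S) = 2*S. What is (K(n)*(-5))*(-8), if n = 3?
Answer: 240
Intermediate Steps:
(K(n)*(-5))*(-8) = ((2*3)*(-5))*(-8) = (6*(-5))*(-8) = -30*(-8) = 240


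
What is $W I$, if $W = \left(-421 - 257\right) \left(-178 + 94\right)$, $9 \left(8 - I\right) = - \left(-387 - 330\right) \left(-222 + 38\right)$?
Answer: $835296000$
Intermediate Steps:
$I = \frac{44000}{3}$ ($I = 8 - \frac{\left(-1\right) \left(-387 - 330\right) \left(-222 + 38\right)}{9} = 8 - \frac{\left(-1\right) \left(\left(-717\right) \left(-184\right)\right)}{9} = 8 - \frac{\left(-1\right) 131928}{9} = 8 - - \frac{43976}{3} = 8 + \frac{43976}{3} = \frac{44000}{3} \approx 14667.0$)
$W = 56952$ ($W = \left(-678\right) \left(-84\right) = 56952$)
$W I = 56952 \cdot \frac{44000}{3} = 835296000$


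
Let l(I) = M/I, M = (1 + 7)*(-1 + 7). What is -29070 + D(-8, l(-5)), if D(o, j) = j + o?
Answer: -145438/5 ≈ -29088.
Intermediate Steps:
M = 48 (M = 8*6 = 48)
l(I) = 48/I
-29070 + D(-8, l(-5)) = -29070 + (48/(-5) - 8) = -29070 + (48*(-⅕) - 8) = -29070 + (-48/5 - 8) = -29070 - 88/5 = -145438/5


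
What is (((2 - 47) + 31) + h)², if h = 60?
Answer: 2116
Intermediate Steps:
(((2 - 47) + 31) + h)² = (((2 - 47) + 31) + 60)² = ((-45 + 31) + 60)² = (-14 + 60)² = 46² = 2116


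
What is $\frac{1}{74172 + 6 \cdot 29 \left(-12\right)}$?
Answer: $\frac{1}{72084} \approx 1.3873 \cdot 10^{-5}$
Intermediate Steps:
$\frac{1}{74172 + 6 \cdot 29 \left(-12\right)} = \frac{1}{74172 + 174 \left(-12\right)} = \frac{1}{74172 - 2088} = \frac{1}{72084}$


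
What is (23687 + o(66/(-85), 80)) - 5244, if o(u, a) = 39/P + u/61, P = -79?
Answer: 7554322016/409615 ≈ 18443.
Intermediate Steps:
o(u, a) = -39/79 + u/61 (o(u, a) = 39/(-79) + u/61 = 39*(-1/79) + u*(1/61) = -39/79 + u/61)
(23687 + o(66/(-85), 80)) - 5244 = (23687 + (-39/79 + (66/(-85))/61)) - 5244 = (23687 + (-39/79 + (66*(-1/85))/61)) - 5244 = (23687 + (-39/79 + (1/61)*(-66/85))) - 5244 = (23687 + (-39/79 - 66/5185)) - 5244 = (23687 - 207429/409615) - 5244 = 9702343076/409615 - 5244 = 7554322016/409615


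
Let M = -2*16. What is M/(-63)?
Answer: 32/63 ≈ 0.50794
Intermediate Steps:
M = -32
M/(-63) = -32/(-63) = -32*(-1/63) = 32/63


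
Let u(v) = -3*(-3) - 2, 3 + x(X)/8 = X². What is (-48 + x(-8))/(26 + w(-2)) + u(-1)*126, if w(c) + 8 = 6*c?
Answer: 2866/3 ≈ 955.33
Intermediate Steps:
x(X) = -24 + 8*X²
w(c) = -8 + 6*c
u(v) = 7 (u(v) = 9 - 2 = 7)
(-48 + x(-8))/(26 + w(-2)) + u(-1)*126 = (-48 + (-24 + 8*(-8)²))/(26 + (-8 + 6*(-2))) + 7*126 = (-48 + (-24 + 8*64))/(26 + (-8 - 12)) + 882 = (-48 + (-24 + 512))/(26 - 20) + 882 = (-48 + 488)/6 + 882 = 440*(⅙) + 882 = 220/3 + 882 = 2866/3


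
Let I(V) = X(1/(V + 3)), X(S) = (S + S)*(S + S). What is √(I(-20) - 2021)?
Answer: I*√584065/17 ≈ 44.955*I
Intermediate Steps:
X(S) = 4*S² (X(S) = (2*S)*(2*S) = 4*S²)
I(V) = 4/(3 + V)² (I(V) = 4*(1/(V + 3))² = 4*(1/(3 + V))² = 4/(3 + V)²)
√(I(-20) - 2021) = √(4/(3 - 20)² - 2021) = √(4/(-17)² - 2021) = √(4*(1/289) - 2021) = √(4/289 - 2021) = √(-584065/289) = I*√584065/17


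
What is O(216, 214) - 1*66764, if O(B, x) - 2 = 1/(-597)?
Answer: -39856915/597 ≈ -66762.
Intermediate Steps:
O(B, x) = 1193/597 (O(B, x) = 2 + 1/(-597) = 2 - 1/597 = 1193/597)
O(216, 214) - 1*66764 = 1193/597 - 1*66764 = 1193/597 - 66764 = -39856915/597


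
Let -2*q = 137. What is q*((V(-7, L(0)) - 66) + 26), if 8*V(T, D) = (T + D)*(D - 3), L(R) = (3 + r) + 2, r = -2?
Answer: 2740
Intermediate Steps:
q = -137/2 (q = -½*137 = -137/2 ≈ -68.500)
L(R) = 3 (L(R) = (3 - 2) + 2 = 1 + 2 = 3)
V(T, D) = (-3 + D)*(D + T)/8 (V(T, D) = ((T + D)*(D - 3))/8 = ((D + T)*(-3 + D))/8 = ((-3 + D)*(D + T))/8 = (-3 + D)*(D + T)/8)
q*((V(-7, L(0)) - 66) + 26) = -137*(((-3/8*3 - 3/8*(-7) + (⅛)*3² + (⅛)*3*(-7)) - 66) + 26)/2 = -137*(((-9/8 + 21/8 + (⅛)*9 - 21/8) - 66) + 26)/2 = -137*(((-9/8 + 21/8 + 9/8 - 21/8) - 66) + 26)/2 = -137*((0 - 66) + 26)/2 = -137*(-66 + 26)/2 = -137/2*(-40) = 2740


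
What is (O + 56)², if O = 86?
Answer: 20164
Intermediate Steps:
(O + 56)² = (86 + 56)² = 142² = 20164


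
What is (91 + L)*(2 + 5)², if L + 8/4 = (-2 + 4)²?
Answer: 4557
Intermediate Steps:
L = 2 (L = -2 + (-2 + 4)² = -2 + 2² = -2 + 4 = 2)
(91 + L)*(2 + 5)² = (91 + 2)*(2 + 5)² = 93*7² = 93*49 = 4557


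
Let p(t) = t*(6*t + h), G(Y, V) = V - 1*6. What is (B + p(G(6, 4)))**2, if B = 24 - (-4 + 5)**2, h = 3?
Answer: 1681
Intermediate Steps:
G(Y, V) = -6 + V (G(Y, V) = V - 6 = -6 + V)
p(t) = t*(3 + 6*t) (p(t) = t*(6*t + 3) = t*(3 + 6*t))
B = 23 (B = 24 - 1*1**2 = 24 - 1*1 = 24 - 1 = 23)
(B + p(G(6, 4)))**2 = (23 + 3*(-6 + 4)*(1 + 2*(-6 + 4)))**2 = (23 + 3*(-2)*(1 + 2*(-2)))**2 = (23 + 3*(-2)*(1 - 4))**2 = (23 + 3*(-2)*(-3))**2 = (23 + 18)**2 = 41**2 = 1681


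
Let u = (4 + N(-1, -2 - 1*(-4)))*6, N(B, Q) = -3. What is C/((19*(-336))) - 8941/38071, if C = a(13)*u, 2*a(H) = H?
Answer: -19521371/81015088 ≈ -0.24096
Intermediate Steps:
a(H) = H/2
u = 6 (u = (4 - 3)*6 = 1*6 = 6)
C = 39 (C = ((1/2)*13)*6 = (13/2)*6 = 39)
C/((19*(-336))) - 8941/38071 = 39/((19*(-336))) - 8941/38071 = 39/(-6384) - 8941*1/38071 = 39*(-1/6384) - 8941/38071 = -13/2128 - 8941/38071 = -19521371/81015088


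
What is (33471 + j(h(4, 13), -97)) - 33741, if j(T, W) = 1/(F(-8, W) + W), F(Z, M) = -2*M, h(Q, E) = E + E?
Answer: -26189/97 ≈ -269.99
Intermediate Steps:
h(Q, E) = 2*E
j(T, W) = -1/W (j(T, W) = 1/(-2*W + W) = 1/(-W) = -1/W)
(33471 + j(h(4, 13), -97)) - 33741 = (33471 - 1/(-97)) - 33741 = (33471 - 1*(-1/97)) - 33741 = (33471 + 1/97) - 33741 = 3246688/97 - 33741 = -26189/97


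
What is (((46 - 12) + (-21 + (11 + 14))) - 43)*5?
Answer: -25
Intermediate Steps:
(((46 - 12) + (-21 + (11 + 14))) - 43)*5 = ((34 + (-21 + 25)) - 43)*5 = ((34 + 4) - 43)*5 = (38 - 43)*5 = -5*5 = -25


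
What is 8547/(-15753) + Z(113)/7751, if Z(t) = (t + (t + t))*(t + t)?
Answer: 380217515/40700501 ≈ 9.3418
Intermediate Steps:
Z(t) = 6*t**2 (Z(t) = (t + 2*t)*(2*t) = (3*t)*(2*t) = 6*t**2)
8547/(-15753) + Z(113)/7751 = 8547/(-15753) + (6*113**2)/7751 = 8547*(-1/15753) + (6*12769)*(1/7751) = -2849/5251 + 76614*(1/7751) = -2849/5251 + 76614/7751 = 380217515/40700501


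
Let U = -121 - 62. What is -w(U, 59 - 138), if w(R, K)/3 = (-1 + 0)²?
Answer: -3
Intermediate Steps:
U = -183
w(R, K) = 3 (w(R, K) = 3*(-1 + 0)² = 3*(-1)² = 3*1 = 3)
-w(U, 59 - 138) = -1*3 = -3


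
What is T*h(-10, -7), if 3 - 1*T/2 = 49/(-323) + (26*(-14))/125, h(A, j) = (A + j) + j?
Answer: -11751456/40375 ≈ -291.06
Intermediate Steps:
h(A, j) = A + 2*j
T = 489644/40375 (T = 6 - 2*(49/(-323) + (26*(-14))/125) = 6 - 2*(49*(-1/323) - 364*1/125) = 6 - 2*(-49/323 - 364/125) = 6 - 2*(-123697/40375) = 6 + 247394/40375 = 489644/40375 ≈ 12.127)
T*h(-10, -7) = 489644*(-10 + 2*(-7))/40375 = 489644*(-10 - 14)/40375 = (489644/40375)*(-24) = -11751456/40375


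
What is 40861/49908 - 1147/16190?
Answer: 302147557/404005260 ≈ 0.74788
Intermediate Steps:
40861/49908 - 1147/16190 = 302147557/404005260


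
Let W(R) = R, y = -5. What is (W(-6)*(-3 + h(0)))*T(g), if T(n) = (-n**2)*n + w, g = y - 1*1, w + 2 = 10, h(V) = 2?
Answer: 1344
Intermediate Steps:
w = 8 (w = -2 + 10 = 8)
g = -6 (g = -5 - 1*1 = -5 - 1 = -6)
T(n) = 8 - n**3 (T(n) = (-n**2)*n + 8 = -n**3 + 8 = 8 - n**3)
(W(-6)*(-3 + h(0)))*T(g) = (-6*(-3 + 2))*(8 - 1*(-6)**3) = (-6*(-1))*(8 - 1*(-216)) = 6*(8 + 216) = 6*224 = 1344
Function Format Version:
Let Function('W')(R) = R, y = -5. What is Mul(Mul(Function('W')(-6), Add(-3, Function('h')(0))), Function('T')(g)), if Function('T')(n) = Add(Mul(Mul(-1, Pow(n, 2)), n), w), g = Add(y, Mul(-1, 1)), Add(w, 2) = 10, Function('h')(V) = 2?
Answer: 1344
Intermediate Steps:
w = 8 (w = Add(-2, 10) = 8)
g = -6 (g = Add(-5, Mul(-1, 1)) = Add(-5, -1) = -6)
Function('T')(n) = Add(8, Mul(-1, Pow(n, 3))) (Function('T')(n) = Add(Mul(Mul(-1, Pow(n, 2)), n), 8) = Add(Mul(-1, Pow(n, 3)), 8) = Add(8, Mul(-1, Pow(n, 3))))
Mul(Mul(Function('W')(-6), Add(-3, Function('h')(0))), Function('T')(g)) = Mul(Mul(-6, Add(-3, 2)), Add(8, Mul(-1, Pow(-6, 3)))) = Mul(Mul(-6, -1), Add(8, Mul(-1, -216))) = Mul(6, Add(8, 216)) = Mul(6, 224) = 1344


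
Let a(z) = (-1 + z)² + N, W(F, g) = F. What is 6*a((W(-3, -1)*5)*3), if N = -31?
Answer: 12510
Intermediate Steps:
a(z) = -31 + (-1 + z)² (a(z) = (-1 + z)² - 31 = -31 + (-1 + z)²)
6*a((W(-3, -1)*5)*3) = 6*(-31 + (-1 - 3*5*3)²) = 6*(-31 + (-1 - 15*3)²) = 6*(-31 + (-1 - 45)²) = 6*(-31 + (-46)²) = 6*(-31 + 2116) = 6*2085 = 12510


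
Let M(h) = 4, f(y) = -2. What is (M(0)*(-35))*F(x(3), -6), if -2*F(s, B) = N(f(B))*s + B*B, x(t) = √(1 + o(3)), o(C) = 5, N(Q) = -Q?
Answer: 2520 + 140*√6 ≈ 2862.9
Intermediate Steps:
x(t) = √6 (x(t) = √(1 + 5) = √6)
F(s, B) = -s - B²/2 (F(s, B) = -((-1*(-2))*s + B*B)/2 = -(2*s + B²)/2 = -(B² + 2*s)/2 = -s - B²/2)
(M(0)*(-35))*F(x(3), -6) = (4*(-35))*(-√6 - ½*(-6)²) = -140*(-√6 - ½*36) = -140*(-√6 - 18) = -140*(-18 - √6) = 2520 + 140*√6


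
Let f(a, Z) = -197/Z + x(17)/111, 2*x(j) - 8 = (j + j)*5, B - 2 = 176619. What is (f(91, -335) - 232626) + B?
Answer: -2082494243/37185 ≈ -56004.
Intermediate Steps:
B = 176621 (B = 2 + 176619 = 176621)
x(j) = 4 + 5*j (x(j) = 4 + ((j + j)*5)/2 = 4 + ((2*j)*5)/2 = 4 + (10*j)/2 = 4 + 5*j)
f(a, Z) = 89/111 - 197/Z (f(a, Z) = -197/Z + (4 + 5*17)/111 = -197/Z + (4 + 85)*(1/111) = -197/Z + 89*(1/111) = -197/Z + 89/111 = 89/111 - 197/Z)
(f(91, -335) - 232626) + B = ((89/111 - 197/(-335)) - 232626) + 176621 = ((89/111 - 197*(-1/335)) - 232626) + 176621 = ((89/111 + 197/335) - 232626) + 176621 = (51682/37185 - 232626) + 176621 = -8650146128/37185 + 176621 = -2082494243/37185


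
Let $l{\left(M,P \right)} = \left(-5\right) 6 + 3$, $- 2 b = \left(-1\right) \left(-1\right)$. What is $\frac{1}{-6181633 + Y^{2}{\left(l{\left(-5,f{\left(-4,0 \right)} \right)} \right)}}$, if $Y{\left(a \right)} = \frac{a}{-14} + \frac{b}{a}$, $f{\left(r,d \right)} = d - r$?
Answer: $- \frac{35721}{220813976969} \approx -1.6177 \cdot 10^{-7}$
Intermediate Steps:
$b = - \frac{1}{2}$ ($b = - \frac{\left(-1\right) \left(-1\right)}{2} = \left(- \frac{1}{2}\right) 1 = - \frac{1}{2} \approx -0.5$)
$l{\left(M,P \right)} = -27$ ($l{\left(M,P \right)} = -30 + 3 = -27$)
$Y{\left(a \right)} = - \frac{1}{2 a} - \frac{a}{14}$ ($Y{\left(a \right)} = \frac{a}{-14} - \frac{1}{2 a} = a \left(- \frac{1}{14}\right) - \frac{1}{2 a} = - \frac{a}{14} - \frac{1}{2 a} = - \frac{1}{2 a} - \frac{a}{14}$)
$\frac{1}{-6181633 + Y^{2}{\left(l{\left(-5,f{\left(-4,0 \right)} \right)} \right)}} = \frac{1}{-6181633 + \left(\frac{-7 - \left(-27\right)^{2}}{14 \left(-27\right)}\right)^{2}} = \frac{1}{-6181633 + \left(\frac{1}{14} \left(- \frac{1}{27}\right) \left(-7 - 729\right)\right)^{2}} = \frac{1}{-6181633 + \left(\frac{1}{14} \left(- \frac{1}{27}\right) \left(-736\right)\right)^{2}} = \frac{1}{-6181633 + \left(\frac{368}{189}\right)^{2}} = \frac{1}{-6181633 + \frac{135424}{35721}} = \frac{1}{- \frac{220813976969}{35721}} = - \frac{35721}{220813976969}$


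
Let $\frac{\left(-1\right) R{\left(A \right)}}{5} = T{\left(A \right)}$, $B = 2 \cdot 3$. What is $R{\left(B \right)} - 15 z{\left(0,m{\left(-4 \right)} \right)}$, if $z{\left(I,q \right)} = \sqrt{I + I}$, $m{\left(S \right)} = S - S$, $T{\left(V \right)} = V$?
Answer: $-30$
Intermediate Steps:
$B = 6$
$R{\left(A \right)} = - 5 A$
$m{\left(S \right)} = 0$
$z{\left(I,q \right)} = \sqrt{2} \sqrt{I}$ ($z{\left(I,q \right)} = \sqrt{2 I} = \sqrt{2} \sqrt{I}$)
$R{\left(B \right)} - 15 z{\left(0,m{\left(-4 \right)} \right)} = \left(-5\right) 6 - 15 \sqrt{2} \sqrt{0} = -30 - 15 \sqrt{2} \cdot 0 = -30 - 0 = -30 + 0 = -30$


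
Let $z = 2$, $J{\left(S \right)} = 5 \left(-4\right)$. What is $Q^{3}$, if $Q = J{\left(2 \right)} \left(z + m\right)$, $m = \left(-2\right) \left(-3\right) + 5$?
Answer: $-17576000$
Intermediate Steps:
$J{\left(S \right)} = -20$
$m = 11$ ($m = 6 + 5 = 11$)
$Q = -260$ ($Q = - 20 \left(2 + 11\right) = \left(-20\right) 13 = -260$)
$Q^{3} = \left(-260\right)^{3} = -17576000$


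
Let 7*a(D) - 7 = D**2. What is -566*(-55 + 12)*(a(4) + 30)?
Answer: 5670754/7 ≈ 8.1011e+5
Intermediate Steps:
a(D) = 1 + D**2/7
-566*(-55 + 12)*(a(4) + 30) = -566*(-55 + 12)*((1 + (1/7)*4**2) + 30) = -(-24338)*((1 + (1/7)*16) + 30) = -(-24338)*((1 + 16/7) + 30) = -(-24338)*(23/7 + 30) = -(-24338)*233/7 = -566*(-10019/7) = 5670754/7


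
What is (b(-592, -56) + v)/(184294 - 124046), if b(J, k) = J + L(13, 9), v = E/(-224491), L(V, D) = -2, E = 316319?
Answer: -133663973/13525133768 ≈ -0.0098826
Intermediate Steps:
v = -316319/224491 (v = 316319/(-224491) = 316319*(-1/224491) = -316319/224491 ≈ -1.4090)
b(J, k) = -2 + J (b(J, k) = J - 2 = -2 + J)
(b(-592, -56) + v)/(184294 - 124046) = ((-2 - 592) - 316319/224491)/(184294 - 124046) = (-594 - 316319/224491)/60248 = -133663973/224491*1/60248 = -133663973/13525133768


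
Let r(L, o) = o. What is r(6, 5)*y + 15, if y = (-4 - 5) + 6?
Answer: 0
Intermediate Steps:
y = -3 (y = -9 + 6 = -3)
r(6, 5)*y + 15 = 5*(-3) + 15 = -15 + 15 = 0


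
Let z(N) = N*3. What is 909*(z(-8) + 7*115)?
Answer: 709929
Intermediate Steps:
z(N) = 3*N
909*(z(-8) + 7*115) = 909*(3*(-8) + 7*115) = 909*(-24 + 805) = 909*781 = 709929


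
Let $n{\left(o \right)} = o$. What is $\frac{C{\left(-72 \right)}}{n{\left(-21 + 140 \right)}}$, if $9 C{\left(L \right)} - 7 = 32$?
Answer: $\frac{13}{357} \approx 0.036415$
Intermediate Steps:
$C{\left(L \right)} = \frac{13}{3}$ ($C{\left(L \right)} = \frac{7}{9} + \frac{1}{9} \cdot 32 = \frac{7}{9} + \frac{32}{9} = \frac{13}{3}$)
$\frac{C{\left(-72 \right)}}{n{\left(-21 + 140 \right)}} = \frac{13}{3 \left(-21 + 140\right)} = \frac{13}{3 \cdot 119} = \frac{13}{3} \cdot \frac{1}{119} = \frac{13}{357}$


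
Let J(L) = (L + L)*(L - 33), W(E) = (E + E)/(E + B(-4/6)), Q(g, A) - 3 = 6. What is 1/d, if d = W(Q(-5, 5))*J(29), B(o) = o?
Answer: -25/12528 ≈ -0.0019955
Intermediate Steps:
Q(g, A) = 9 (Q(g, A) = 3 + 6 = 9)
W(E) = 2*E/(-⅔ + E) (W(E) = (E + E)/(E - 4/6) = (2*E)/(E - 4*⅙) = (2*E)/(E - ⅔) = (2*E)/(-⅔ + E) = 2*E/(-⅔ + E))
J(L) = 2*L*(-33 + L) (J(L) = (2*L)*(-33 + L) = 2*L*(-33 + L))
d = -12528/25 (d = (6*9/(-2 + 3*9))*(2*29*(-33 + 29)) = (6*9/(-2 + 27))*(2*29*(-4)) = (6*9/25)*(-232) = (6*9*(1/25))*(-232) = (54/25)*(-232) = -12528/25 ≈ -501.12)
1/d = 1/(-12528/25) = -25/12528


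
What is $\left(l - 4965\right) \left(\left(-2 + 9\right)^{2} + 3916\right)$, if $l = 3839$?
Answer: $-4464590$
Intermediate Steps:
$\left(l - 4965\right) \left(\left(-2 + 9\right)^{2} + 3916\right) = \left(3839 - 4965\right) \left(\left(-2 + 9\right)^{2} + 3916\right) = - 1126 \left(7^{2} + 3916\right) = - 1126 \left(49 + 3916\right) = \left(-1126\right) 3965 = -4464590$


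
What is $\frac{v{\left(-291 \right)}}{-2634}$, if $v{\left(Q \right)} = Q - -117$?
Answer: $\frac{29}{439} \approx 0.066059$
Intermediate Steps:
$v{\left(Q \right)} = 117 + Q$ ($v{\left(Q \right)} = Q + 117 = 117 + Q$)
$\frac{v{\left(-291 \right)}}{-2634} = \frac{117 - 291}{-2634} = \left(-174\right) \left(- \frac{1}{2634}\right) = \frac{29}{439}$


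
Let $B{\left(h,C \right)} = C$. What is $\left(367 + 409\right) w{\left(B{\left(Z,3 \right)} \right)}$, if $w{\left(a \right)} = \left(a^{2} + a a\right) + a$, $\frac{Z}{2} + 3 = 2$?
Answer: $16296$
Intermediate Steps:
$Z = -2$ ($Z = -6 + 2 \cdot 2 = -6 + 4 = -2$)
$w{\left(a \right)} = a + 2 a^{2}$ ($w{\left(a \right)} = \left(a^{2} + a^{2}\right) + a = 2 a^{2} + a = a + 2 a^{2}$)
$\left(367 + 409\right) w{\left(B{\left(Z,3 \right)} \right)} = \left(367 + 409\right) 3 \left(1 + 2 \cdot 3\right) = 776 \cdot 3 \left(1 + 6\right) = 776 \cdot 3 \cdot 7 = 776 \cdot 21 = 16296$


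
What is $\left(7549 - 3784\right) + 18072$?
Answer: $21837$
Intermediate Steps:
$\left(7549 - 3784\right) + 18072 = 3765 + 18072 = 21837$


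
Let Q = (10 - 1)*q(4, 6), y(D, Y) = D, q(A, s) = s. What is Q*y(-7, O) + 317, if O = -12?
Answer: -61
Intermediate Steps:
Q = 54 (Q = (10 - 1)*6 = 9*6 = 54)
Q*y(-7, O) + 317 = 54*(-7) + 317 = -378 + 317 = -61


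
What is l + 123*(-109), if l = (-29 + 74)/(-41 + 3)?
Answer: -509511/38 ≈ -13408.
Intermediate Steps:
l = -45/38 (l = 45/(-38) = 45*(-1/38) = -45/38 ≈ -1.1842)
l + 123*(-109) = -45/38 + 123*(-109) = -45/38 - 13407 = -509511/38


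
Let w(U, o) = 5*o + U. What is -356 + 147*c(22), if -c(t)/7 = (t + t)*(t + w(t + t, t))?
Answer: -7968932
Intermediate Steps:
w(U, o) = U + 5*o
c(t) = -112*t² (c(t) = -7*(t + t)*(t + ((t + t) + 5*t)) = -7*2*t*(t + (2*t + 5*t)) = -7*2*t*(t + 7*t) = -7*2*t*8*t = -112*t²)
-356 + 147*c(22) = -356 + 147*(-112*22²) = -356 + 147*(-112*484) = -356 + 147*(-54208) = -356 - 7968576 = -7968932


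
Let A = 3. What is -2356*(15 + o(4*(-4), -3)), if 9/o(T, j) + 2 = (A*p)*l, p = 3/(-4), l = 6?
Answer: -33972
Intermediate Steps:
p = -¾ (p = 3*(-¼) = -¾ ≈ -0.75000)
o(T, j) = -18/31 (o(T, j) = 9/(-2 + (3*(-¾))*6) = 9/(-2 - 9/4*6) = 9/(-2 - 27/2) = 9/(-31/2) = 9*(-2/31) = -18/31)
-2356*(15 + o(4*(-4), -3)) = -2356*(15 - 18/31) = -2356*447/31 = -33972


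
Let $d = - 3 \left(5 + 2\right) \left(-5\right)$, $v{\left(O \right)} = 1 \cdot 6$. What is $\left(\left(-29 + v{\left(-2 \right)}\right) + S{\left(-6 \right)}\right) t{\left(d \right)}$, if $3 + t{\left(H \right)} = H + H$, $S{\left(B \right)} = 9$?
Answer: $-2898$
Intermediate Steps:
$v{\left(O \right)} = 6$
$d = 105$ ($d = \left(-3\right) 7 \left(-5\right) = \left(-21\right) \left(-5\right) = 105$)
$t{\left(H \right)} = -3 + 2 H$ ($t{\left(H \right)} = -3 + \left(H + H\right) = -3 + 2 H$)
$\left(\left(-29 + v{\left(-2 \right)}\right) + S{\left(-6 \right)}\right) t{\left(d \right)} = \left(\left(-29 + 6\right) + 9\right) \left(-3 + 2 \cdot 105\right) = \left(-23 + 9\right) \left(-3 + 210\right) = \left(-14\right) 207 = -2898$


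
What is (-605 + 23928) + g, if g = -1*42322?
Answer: -18999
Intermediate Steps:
g = -42322
(-605 + 23928) + g = (-605 + 23928) - 42322 = 23323 - 42322 = -18999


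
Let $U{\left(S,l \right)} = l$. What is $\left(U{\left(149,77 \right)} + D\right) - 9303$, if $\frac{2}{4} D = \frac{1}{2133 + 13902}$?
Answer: $- \frac{147938908}{16035} \approx -9226.0$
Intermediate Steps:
$D = \frac{2}{16035}$ ($D = \frac{2}{2133 + 13902} = \frac{2}{16035} \approx 0.00012473$)
$\left(U{\left(149,77 \right)} + D\right) - 9303 = \left(77 + \frac{2}{16035}\right) - 9303 = \frac{1234697}{16035} - 9303 = - \frac{147938908}{16035}$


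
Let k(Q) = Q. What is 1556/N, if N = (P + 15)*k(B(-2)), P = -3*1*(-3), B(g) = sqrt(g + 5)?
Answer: 389*sqrt(3)/18 ≈ 37.432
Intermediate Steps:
B(g) = sqrt(5 + g)
P = 9 (P = -3*(-3) = 9)
N = 24*sqrt(3) (N = (9 + 15)*sqrt(5 - 2) = 24*sqrt(3) ≈ 41.569)
1556/N = 1556/((24*sqrt(3))) = 1556*(sqrt(3)/72) = 389*sqrt(3)/18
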